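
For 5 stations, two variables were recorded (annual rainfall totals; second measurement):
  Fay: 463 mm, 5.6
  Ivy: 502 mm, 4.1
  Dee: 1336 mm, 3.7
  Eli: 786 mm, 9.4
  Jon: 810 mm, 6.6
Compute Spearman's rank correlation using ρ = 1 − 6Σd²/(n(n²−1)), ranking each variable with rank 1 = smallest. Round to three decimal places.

Ranks of variable 1: 1, 2, 5, 3, 4
Ranks of variable 2: 3, 2, 1, 5, 4
d = r₁ − r₂: -2, 0, 4, -2, 0
d²: 4, 0, 16, 4, 0; Σd² = 24
ρ = 1 − 6·24/(5·24) = 1 − 144/120 = -0.200

-0.200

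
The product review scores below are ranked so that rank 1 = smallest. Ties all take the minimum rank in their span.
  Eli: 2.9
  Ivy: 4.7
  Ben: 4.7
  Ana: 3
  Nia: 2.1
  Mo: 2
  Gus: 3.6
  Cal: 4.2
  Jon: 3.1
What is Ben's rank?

Sorted (ascending): 2, 2.1, 2.9, 3, 3.1, 3.6, 4.2, 4.7, 4.7
The 2 values of 4.7 occupy positions 8–9 → each gets rank 8.
Ben has value 4.7 → rank 8.

8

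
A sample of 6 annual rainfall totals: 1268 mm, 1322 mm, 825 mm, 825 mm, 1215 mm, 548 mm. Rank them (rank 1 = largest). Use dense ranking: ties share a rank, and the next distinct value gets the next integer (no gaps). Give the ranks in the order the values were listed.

Sorted (descending): 1322, 1268, 1215, 825, 825, 548
The 2 values of 825 share dense rank 4.
Remaining distinct values take the next consecutive integers.

2, 1, 4, 4, 3, 5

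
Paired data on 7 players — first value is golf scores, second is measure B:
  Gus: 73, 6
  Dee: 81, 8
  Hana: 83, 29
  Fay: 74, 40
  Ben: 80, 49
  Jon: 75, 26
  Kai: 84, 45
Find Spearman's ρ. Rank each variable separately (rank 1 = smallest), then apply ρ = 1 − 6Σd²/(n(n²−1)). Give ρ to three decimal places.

Ranks of variable 1: 1, 5, 6, 2, 4, 3, 7
Ranks of variable 2: 1, 2, 4, 5, 7, 3, 6
d = r₁ − r₂: 0, 3, 2, -3, -3, 0, 1
d²: 0, 9, 4, 9, 9, 0, 1; Σd² = 32
ρ = 1 − 6·32/(7·48) = 1 − 192/336 = 0.429

0.429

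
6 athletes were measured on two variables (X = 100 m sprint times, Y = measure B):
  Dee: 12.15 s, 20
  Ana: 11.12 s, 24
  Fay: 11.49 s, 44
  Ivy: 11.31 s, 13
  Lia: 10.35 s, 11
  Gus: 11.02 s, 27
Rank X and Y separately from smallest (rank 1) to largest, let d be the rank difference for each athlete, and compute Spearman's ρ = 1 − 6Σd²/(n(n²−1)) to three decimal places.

Ranks of variable 1: 6, 3, 5, 4, 1, 2
Ranks of variable 2: 3, 4, 6, 2, 1, 5
d = r₁ − r₂: 3, -1, -1, 2, 0, -3
d²: 9, 1, 1, 4, 0, 9; Σd² = 24
ρ = 1 − 6·24/(6·35) = 1 − 144/210 = 0.314

0.314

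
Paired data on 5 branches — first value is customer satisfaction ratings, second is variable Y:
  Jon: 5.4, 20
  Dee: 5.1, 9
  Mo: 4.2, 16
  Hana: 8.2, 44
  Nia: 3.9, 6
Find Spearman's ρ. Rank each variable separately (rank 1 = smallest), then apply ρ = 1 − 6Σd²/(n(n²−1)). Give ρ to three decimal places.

0.900

Ranks of variable 1: 4, 3, 2, 5, 1
Ranks of variable 2: 4, 2, 3, 5, 1
d = r₁ − r₂: 0, 1, -1, 0, 0
d²: 0, 1, 1, 0, 0; Σd² = 2
ρ = 1 − 6·2/(5·24) = 1 − 12/120 = 0.900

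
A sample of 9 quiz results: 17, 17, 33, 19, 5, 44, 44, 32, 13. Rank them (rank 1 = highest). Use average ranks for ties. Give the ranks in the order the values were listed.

6.5, 6.5, 3, 5, 9, 1.5, 1.5, 4, 8

Sorted (descending): 44, 44, 33, 32, 19, 17, 17, 13, 5
The 2 values of 44 occupy positions 1–2 → average rank (1+2)/2 = 1.5.
The 2 values of 17 occupy positions 6–7 → average rank (6+7)/2 = 6.5.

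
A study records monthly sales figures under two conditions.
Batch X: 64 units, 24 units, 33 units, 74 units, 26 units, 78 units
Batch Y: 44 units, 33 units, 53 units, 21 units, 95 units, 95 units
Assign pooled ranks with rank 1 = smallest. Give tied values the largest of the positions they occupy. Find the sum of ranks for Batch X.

Sorted (ascending): 21, 24, 26, 33, 33, 44, 53, 64, 74, 78, 95, 95
The 2 values of 33 occupy positions 4–5 → each gets rank 5.
The 2 values of 95 occupy positions 11–12 → each gets rank 12.
Batch X values → pooled ranks: 64→8, 24→2, 33→5, 74→9, 26→3, 78→10
Rank sum = 8 + 2 + 5 + 9 + 3 + 10 = 37

37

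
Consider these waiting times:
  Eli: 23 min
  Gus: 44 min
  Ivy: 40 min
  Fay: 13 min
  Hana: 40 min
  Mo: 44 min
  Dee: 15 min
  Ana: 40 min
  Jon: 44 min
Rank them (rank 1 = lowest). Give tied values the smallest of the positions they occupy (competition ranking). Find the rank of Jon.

Sorted (ascending): 13, 15, 23, 40, 40, 40, 44, 44, 44
The 3 values of 40 occupy positions 4–6 → each gets rank 4.
The 3 values of 44 occupy positions 7–9 → each gets rank 7.
Jon has value 44 min → rank 7.

7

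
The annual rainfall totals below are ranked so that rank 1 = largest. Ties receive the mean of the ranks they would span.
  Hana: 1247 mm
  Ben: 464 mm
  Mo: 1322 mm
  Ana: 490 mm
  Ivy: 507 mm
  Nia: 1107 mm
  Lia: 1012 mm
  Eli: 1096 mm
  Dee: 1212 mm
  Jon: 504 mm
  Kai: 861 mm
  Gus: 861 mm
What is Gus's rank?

7.5

Sorted (descending): 1322, 1247, 1212, 1107, 1096, 1012, 861, 861, 507, 504, 490, 464
The 2 values of 861 occupy positions 7–8 → average rank (7+8)/2 = 7.5.
Gus has value 861 mm → rank 7.5.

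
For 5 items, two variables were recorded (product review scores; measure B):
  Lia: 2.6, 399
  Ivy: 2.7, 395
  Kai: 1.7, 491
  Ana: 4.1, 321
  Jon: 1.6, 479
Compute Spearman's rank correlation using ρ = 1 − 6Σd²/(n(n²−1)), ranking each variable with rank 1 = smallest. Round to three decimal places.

-0.900

Ranks of variable 1: 3, 4, 2, 5, 1
Ranks of variable 2: 3, 2, 5, 1, 4
d = r₁ − r₂: 0, 2, -3, 4, -3
d²: 0, 4, 9, 16, 9; Σd² = 38
ρ = 1 − 6·38/(5·24) = 1 − 228/120 = -0.900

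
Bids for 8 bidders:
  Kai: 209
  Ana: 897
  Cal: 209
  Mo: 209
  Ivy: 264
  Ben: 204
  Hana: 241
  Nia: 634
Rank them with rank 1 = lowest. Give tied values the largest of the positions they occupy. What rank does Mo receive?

Sorted (ascending): 204, 209, 209, 209, 241, 264, 634, 897
The 3 values of 209 occupy positions 2–4 → each gets rank 4.
Mo has value 209 → rank 4.

4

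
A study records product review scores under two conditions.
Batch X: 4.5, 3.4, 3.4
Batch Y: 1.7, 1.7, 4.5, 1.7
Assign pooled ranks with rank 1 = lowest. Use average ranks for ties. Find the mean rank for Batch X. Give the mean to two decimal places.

Sorted (ascending): 1.7, 1.7, 1.7, 3.4, 3.4, 4.5, 4.5
The 3 values of 1.7 occupy positions 1–3 → average rank 2.
The 2 values of 3.4 occupy positions 4–5 → average rank (4+5)/2 = 4.5.
The 2 values of 4.5 occupy positions 6–7 → average rank (6+7)/2 = 6.5.
Batch X values → pooled ranks: 4.5→6.5, 3.4→4.5, 3.4→4.5
Mean rank = (6.5 + 4.5 + 4.5) / 3 = 5.17

5.17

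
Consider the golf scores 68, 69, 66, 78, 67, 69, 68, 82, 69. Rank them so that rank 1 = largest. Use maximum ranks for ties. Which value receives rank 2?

78

Sorted (descending): 82, 78, 69, 69, 69, 68, 68, 67, 66
The 3 values of 69 occupy positions 3–5 → each gets rank 5.
The 2 values of 68 occupy positions 6–7 → each gets rank 7.
Rank 2 → value 78.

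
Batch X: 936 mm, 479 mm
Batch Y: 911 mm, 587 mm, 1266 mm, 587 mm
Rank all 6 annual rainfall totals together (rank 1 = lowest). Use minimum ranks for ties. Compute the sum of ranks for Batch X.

6

Sorted (ascending): 479, 587, 587, 911, 936, 1266
The 2 values of 587 occupy positions 2–3 → each gets rank 2.
Batch X values → pooled ranks: 936→5, 479→1
Rank sum = 5 + 1 = 6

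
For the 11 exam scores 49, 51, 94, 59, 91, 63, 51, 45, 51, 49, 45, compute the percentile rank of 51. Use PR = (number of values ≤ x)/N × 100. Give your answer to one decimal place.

N = 11.
Strictly below 51: 4. Equal to 51: 3.
PR = 7/11 × 100 = 63.6

63.6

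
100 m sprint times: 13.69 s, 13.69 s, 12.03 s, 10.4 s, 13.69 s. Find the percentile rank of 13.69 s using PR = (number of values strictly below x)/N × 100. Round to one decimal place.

40.0

N = 5.
Strictly below 13.69: 2. Equal to 13.69: 3.
PR = 2/5 × 100 = 40.0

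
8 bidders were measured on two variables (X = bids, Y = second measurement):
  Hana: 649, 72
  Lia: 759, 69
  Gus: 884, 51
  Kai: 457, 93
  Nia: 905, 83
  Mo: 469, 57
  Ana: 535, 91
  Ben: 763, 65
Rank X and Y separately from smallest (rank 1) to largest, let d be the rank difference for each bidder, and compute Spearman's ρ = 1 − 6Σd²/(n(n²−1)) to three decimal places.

Ranks of variable 1: 4, 5, 7, 1, 8, 2, 3, 6
Ranks of variable 2: 5, 4, 1, 8, 6, 2, 7, 3
d = r₁ − r₂: -1, 1, 6, -7, 2, 0, -4, 3
d²: 1, 1, 36, 49, 4, 0, 16, 9; Σd² = 116
ρ = 1 − 6·116/(8·63) = 1 − 696/504 = -0.381

-0.381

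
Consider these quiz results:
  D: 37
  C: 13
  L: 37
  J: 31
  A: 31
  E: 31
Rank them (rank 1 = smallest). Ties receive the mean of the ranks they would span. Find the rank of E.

Sorted (ascending): 13, 31, 31, 31, 37, 37
The 3 values of 31 occupy positions 2–4 → average rank 3.
The 2 values of 37 occupy positions 5–6 → average rank (5+6)/2 = 5.5.
E has value 31 → rank 3.

3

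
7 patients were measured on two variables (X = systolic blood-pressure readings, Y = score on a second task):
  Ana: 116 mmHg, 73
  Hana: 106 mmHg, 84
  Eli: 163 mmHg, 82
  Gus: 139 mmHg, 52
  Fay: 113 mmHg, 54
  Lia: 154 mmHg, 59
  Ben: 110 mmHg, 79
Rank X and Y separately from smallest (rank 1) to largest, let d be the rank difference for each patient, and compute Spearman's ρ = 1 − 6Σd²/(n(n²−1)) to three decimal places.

-0.286

Ranks of variable 1: 4, 1, 7, 5, 3, 6, 2
Ranks of variable 2: 4, 7, 6, 1, 2, 3, 5
d = r₁ − r₂: 0, -6, 1, 4, 1, 3, -3
d²: 0, 36, 1, 16, 1, 9, 9; Σd² = 72
ρ = 1 − 6·72/(7·48) = 1 − 432/336 = -0.286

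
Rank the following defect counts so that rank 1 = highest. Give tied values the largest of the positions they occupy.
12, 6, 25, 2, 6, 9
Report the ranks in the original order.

2, 5, 1, 6, 5, 3

Sorted (descending): 25, 12, 9, 6, 6, 2
The 2 values of 6 occupy positions 4–5 → each gets rank 5.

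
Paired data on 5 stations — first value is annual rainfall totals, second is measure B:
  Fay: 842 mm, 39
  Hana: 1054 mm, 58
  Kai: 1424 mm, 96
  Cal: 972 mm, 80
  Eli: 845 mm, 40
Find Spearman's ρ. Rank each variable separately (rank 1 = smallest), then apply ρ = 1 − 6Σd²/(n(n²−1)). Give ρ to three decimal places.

0.900

Ranks of variable 1: 1, 4, 5, 3, 2
Ranks of variable 2: 1, 3, 5, 4, 2
d = r₁ − r₂: 0, 1, 0, -1, 0
d²: 0, 1, 0, 1, 0; Σd² = 2
ρ = 1 − 6·2/(5·24) = 1 − 12/120 = 0.900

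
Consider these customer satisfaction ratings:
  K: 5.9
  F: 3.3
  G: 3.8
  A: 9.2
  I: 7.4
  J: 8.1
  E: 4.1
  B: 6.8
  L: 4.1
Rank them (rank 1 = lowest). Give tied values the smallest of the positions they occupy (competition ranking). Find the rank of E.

3

Sorted (ascending): 3.3, 3.8, 4.1, 4.1, 5.9, 6.8, 7.4, 8.1, 9.2
The 2 values of 4.1 occupy positions 3–4 → each gets rank 3.
E has value 4.1 → rank 3.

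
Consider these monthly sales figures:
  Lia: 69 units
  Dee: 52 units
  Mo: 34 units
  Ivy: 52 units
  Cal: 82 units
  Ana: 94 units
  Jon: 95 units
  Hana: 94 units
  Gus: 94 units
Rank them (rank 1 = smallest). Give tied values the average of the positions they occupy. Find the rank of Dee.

Sorted (ascending): 34, 52, 52, 69, 82, 94, 94, 94, 95
The 2 values of 52 occupy positions 2–3 → average rank (2+3)/2 = 2.5.
The 3 values of 94 occupy positions 6–8 → average rank 7.
Dee has value 52 units → rank 2.5.

2.5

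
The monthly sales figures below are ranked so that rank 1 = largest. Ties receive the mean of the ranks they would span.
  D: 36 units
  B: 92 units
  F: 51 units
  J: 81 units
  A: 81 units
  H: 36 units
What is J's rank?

2.5

Sorted (descending): 92, 81, 81, 51, 36, 36
The 2 values of 81 occupy positions 2–3 → average rank (2+3)/2 = 2.5.
The 2 values of 36 occupy positions 5–6 → average rank (5+6)/2 = 5.5.
J has value 81 units → rank 2.5.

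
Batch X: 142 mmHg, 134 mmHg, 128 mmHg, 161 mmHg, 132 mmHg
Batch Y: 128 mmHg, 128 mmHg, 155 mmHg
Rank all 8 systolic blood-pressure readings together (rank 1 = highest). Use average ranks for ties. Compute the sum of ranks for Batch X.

Sorted (descending): 161, 155, 142, 134, 132, 128, 128, 128
The 3 values of 128 occupy positions 6–8 → average rank 7.
Batch X values → pooled ranks: 142→3, 134→4, 128→7, 161→1, 132→5
Rank sum = 3 + 4 + 7 + 1 + 5 = 20

20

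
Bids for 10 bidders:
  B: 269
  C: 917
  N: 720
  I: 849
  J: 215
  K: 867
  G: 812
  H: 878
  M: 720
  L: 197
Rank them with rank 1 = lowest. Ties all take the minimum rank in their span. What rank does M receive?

Sorted (ascending): 197, 215, 269, 720, 720, 812, 849, 867, 878, 917
The 2 values of 720 occupy positions 4–5 → each gets rank 4.
M has value 720 → rank 4.

4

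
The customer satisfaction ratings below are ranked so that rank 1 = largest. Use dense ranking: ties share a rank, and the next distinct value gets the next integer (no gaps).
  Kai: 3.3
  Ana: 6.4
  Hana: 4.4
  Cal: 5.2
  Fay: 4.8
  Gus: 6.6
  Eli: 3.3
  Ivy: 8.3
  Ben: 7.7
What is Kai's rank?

Sorted (descending): 8.3, 7.7, 6.6, 6.4, 5.2, 4.8, 4.4, 3.3, 3.3
The 2 values of 3.3 share dense rank 8.
Remaining distinct values take the next consecutive integers.
Kai has value 3.3 → rank 8.

8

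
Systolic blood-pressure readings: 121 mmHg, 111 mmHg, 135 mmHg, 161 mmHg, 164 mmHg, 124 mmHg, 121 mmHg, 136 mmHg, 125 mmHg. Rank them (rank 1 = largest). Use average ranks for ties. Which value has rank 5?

Sorted (descending): 164, 161, 136, 135, 125, 124, 121, 121, 111
The 2 values of 121 occupy positions 7–8 → average rank (7+8)/2 = 7.5.
Rank 5 → value 125.

125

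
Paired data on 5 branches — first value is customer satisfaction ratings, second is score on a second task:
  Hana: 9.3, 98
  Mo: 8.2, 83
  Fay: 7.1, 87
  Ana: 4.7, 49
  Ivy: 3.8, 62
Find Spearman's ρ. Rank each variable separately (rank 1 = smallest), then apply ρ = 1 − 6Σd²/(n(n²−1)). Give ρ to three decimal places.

Ranks of variable 1: 5, 4, 3, 2, 1
Ranks of variable 2: 5, 3, 4, 1, 2
d = r₁ − r₂: 0, 1, -1, 1, -1
d²: 0, 1, 1, 1, 1; Σd² = 4
ρ = 1 − 6·4/(5·24) = 1 − 24/120 = 0.800

0.800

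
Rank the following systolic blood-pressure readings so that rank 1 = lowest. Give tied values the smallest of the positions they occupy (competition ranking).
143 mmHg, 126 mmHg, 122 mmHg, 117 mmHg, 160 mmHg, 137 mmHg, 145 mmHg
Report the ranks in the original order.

Sorted (ascending): 117, 122, 126, 137, 143, 145, 160
No ties — each value takes its position as its rank.

5, 3, 2, 1, 7, 4, 6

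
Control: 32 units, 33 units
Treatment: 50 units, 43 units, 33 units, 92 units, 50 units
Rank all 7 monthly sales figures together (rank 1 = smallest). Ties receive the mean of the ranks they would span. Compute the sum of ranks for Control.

Sorted (ascending): 32, 33, 33, 43, 50, 50, 92
The 2 values of 33 occupy positions 2–3 → average rank (2+3)/2 = 2.5.
The 2 values of 50 occupy positions 5–6 → average rank (5+6)/2 = 5.5.
Control values → pooled ranks: 32→1, 33→2.5
Rank sum = 1 + 2.5 = 3.5

3.5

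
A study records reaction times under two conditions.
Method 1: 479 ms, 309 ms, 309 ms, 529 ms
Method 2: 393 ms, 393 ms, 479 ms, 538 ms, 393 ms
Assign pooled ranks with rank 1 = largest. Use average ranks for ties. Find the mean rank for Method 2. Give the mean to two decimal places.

Sorted (descending): 538, 529, 479, 479, 393, 393, 393, 309, 309
The 2 values of 479 occupy positions 3–4 → average rank (3+4)/2 = 3.5.
The 3 values of 393 occupy positions 5–7 → average rank 6.
The 2 values of 309 occupy positions 8–9 → average rank (8+9)/2 = 8.5.
Method 2 values → pooled ranks: 393→6, 393→6, 479→3.5, 538→1, 393→6
Mean rank = (6 + 6 + 3.5 + 1 + 6) / 5 = 4.50

4.50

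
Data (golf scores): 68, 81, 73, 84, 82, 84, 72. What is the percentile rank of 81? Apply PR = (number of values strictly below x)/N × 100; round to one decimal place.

N = 7.
Strictly below 81: 3. Equal to 81: 1.
PR = 3/7 × 100 = 42.9

42.9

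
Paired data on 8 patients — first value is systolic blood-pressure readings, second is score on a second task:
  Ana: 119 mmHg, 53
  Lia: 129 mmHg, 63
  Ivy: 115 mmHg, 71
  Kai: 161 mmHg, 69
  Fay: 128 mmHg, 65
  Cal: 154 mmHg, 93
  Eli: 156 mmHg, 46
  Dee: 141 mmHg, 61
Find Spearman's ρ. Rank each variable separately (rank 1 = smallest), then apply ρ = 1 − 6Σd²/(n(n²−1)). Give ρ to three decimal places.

Ranks of variable 1: 2, 4, 1, 8, 3, 6, 7, 5
Ranks of variable 2: 2, 4, 7, 6, 5, 8, 1, 3
d = r₁ − r₂: 0, 0, -6, 2, -2, -2, 6, 2
d²: 0, 0, 36, 4, 4, 4, 36, 4; Σd² = 88
ρ = 1 − 6·88/(8·63) = 1 − 528/504 = -0.048

-0.048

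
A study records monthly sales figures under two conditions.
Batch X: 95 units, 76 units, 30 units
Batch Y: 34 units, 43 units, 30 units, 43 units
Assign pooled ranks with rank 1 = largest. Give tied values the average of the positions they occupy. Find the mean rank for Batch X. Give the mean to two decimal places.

3.17

Sorted (descending): 95, 76, 43, 43, 34, 30, 30
The 2 values of 43 occupy positions 3–4 → average rank (3+4)/2 = 3.5.
The 2 values of 30 occupy positions 6–7 → average rank (6+7)/2 = 6.5.
Batch X values → pooled ranks: 95→1, 76→2, 30→6.5
Mean rank = (1 + 2 + 6.5) / 3 = 3.17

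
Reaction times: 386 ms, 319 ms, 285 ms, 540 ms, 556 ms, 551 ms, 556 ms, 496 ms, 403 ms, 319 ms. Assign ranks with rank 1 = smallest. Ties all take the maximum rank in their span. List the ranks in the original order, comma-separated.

4, 3, 1, 7, 10, 8, 10, 6, 5, 3

Sorted (ascending): 285, 319, 319, 386, 403, 496, 540, 551, 556, 556
The 2 values of 319 occupy positions 2–3 → each gets rank 3.
The 2 values of 556 occupy positions 9–10 → each gets rank 10.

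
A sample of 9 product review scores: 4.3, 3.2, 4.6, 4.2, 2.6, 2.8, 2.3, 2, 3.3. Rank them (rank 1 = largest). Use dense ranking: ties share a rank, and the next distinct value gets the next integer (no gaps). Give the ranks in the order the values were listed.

Sorted (descending): 4.6, 4.3, 4.2, 3.3, 3.2, 2.8, 2.6, 2.3, 2
No ties — each value takes its position as its rank.

2, 5, 1, 3, 7, 6, 8, 9, 4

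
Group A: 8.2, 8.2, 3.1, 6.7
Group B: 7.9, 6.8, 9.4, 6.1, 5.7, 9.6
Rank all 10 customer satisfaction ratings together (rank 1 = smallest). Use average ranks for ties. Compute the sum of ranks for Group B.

Sorted (ascending): 3.1, 5.7, 6.1, 6.7, 6.8, 7.9, 8.2, 8.2, 9.4, 9.6
The 2 values of 8.2 occupy positions 7–8 → average rank (7+8)/2 = 7.5.
Group B values → pooled ranks: 7.9→6, 6.8→5, 9.4→9, 6.1→3, 5.7→2, 9.6→10
Rank sum = 6 + 5 + 9 + 3 + 2 + 10 = 35

35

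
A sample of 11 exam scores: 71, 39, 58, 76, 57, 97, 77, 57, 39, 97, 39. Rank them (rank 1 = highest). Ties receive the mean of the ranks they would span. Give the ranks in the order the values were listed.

5, 10, 6, 4, 7.5, 1.5, 3, 7.5, 10, 1.5, 10

Sorted (descending): 97, 97, 77, 76, 71, 58, 57, 57, 39, 39, 39
The 2 values of 97 occupy positions 1–2 → average rank (1+2)/2 = 1.5.
The 2 values of 57 occupy positions 7–8 → average rank (7+8)/2 = 7.5.
The 3 values of 39 occupy positions 9–11 → average rank 10.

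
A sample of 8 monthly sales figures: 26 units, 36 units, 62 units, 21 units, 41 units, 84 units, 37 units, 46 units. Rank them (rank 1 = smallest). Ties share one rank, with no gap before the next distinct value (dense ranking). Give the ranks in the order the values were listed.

Sorted (ascending): 21, 26, 36, 37, 41, 46, 62, 84
No ties — each value takes its position as its rank.

2, 3, 7, 1, 5, 8, 4, 6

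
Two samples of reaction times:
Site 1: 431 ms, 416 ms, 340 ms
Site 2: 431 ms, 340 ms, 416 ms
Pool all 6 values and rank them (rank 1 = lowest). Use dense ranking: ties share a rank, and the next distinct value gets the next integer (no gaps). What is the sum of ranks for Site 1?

6

Sorted (ascending): 340, 340, 416, 416, 431, 431
The 2 values of 340 share dense rank 1.
The 2 values of 416 share dense rank 2.
The 2 values of 431 share dense rank 3.
Site 1 values → pooled ranks: 431→3, 416→2, 340→1
Rank sum = 3 + 2 + 1 = 6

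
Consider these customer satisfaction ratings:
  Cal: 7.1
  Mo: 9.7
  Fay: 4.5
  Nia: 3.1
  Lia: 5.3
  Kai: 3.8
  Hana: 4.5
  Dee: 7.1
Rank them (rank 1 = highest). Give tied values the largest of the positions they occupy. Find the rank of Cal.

Sorted (descending): 9.7, 7.1, 7.1, 5.3, 4.5, 4.5, 3.8, 3.1
The 2 values of 7.1 occupy positions 2–3 → each gets rank 3.
The 2 values of 4.5 occupy positions 5–6 → each gets rank 6.
Cal has value 7.1 → rank 3.

3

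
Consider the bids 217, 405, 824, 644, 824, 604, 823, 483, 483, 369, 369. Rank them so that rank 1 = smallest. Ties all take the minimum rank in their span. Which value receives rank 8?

Sorted (ascending): 217, 369, 369, 405, 483, 483, 604, 644, 823, 824, 824
The 2 values of 369 occupy positions 2–3 → each gets rank 2.
The 2 values of 483 occupy positions 5–6 → each gets rank 5.
The 2 values of 824 occupy positions 10–11 → each gets rank 10.
Rank 8 → value 644.

644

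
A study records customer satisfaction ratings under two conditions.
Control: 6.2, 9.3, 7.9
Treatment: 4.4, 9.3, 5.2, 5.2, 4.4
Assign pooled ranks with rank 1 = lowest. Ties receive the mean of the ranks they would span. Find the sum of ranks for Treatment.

17.5

Sorted (ascending): 4.4, 4.4, 5.2, 5.2, 6.2, 7.9, 9.3, 9.3
The 2 values of 4.4 occupy positions 1–2 → average rank (1+2)/2 = 1.5.
The 2 values of 5.2 occupy positions 3–4 → average rank (3+4)/2 = 3.5.
The 2 values of 9.3 occupy positions 7–8 → average rank (7+8)/2 = 7.5.
Treatment values → pooled ranks: 4.4→1.5, 9.3→7.5, 5.2→3.5, 5.2→3.5, 4.4→1.5
Rank sum = 1.5 + 7.5 + 3.5 + 3.5 + 1.5 = 17.5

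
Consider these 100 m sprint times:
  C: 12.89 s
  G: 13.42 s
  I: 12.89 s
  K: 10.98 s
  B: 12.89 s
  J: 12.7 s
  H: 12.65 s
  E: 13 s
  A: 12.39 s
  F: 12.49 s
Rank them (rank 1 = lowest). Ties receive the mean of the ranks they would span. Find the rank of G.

Sorted (ascending): 10.98, 12.39, 12.49, 12.65, 12.7, 12.89, 12.89, 12.89, 13, 13.42
The 3 values of 12.89 occupy positions 6–8 → average rank 7.
G has value 13.42 s → rank 10.

10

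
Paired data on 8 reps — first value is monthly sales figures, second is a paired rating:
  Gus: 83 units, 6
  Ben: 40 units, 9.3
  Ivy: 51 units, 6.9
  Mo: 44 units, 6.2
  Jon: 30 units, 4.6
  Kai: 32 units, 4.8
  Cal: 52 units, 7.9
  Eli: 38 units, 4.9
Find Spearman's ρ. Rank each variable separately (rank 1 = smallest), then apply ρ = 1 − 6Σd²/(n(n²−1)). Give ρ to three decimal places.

Ranks of variable 1: 8, 4, 6, 5, 1, 2, 7, 3
Ranks of variable 2: 4, 8, 6, 5, 1, 2, 7, 3
d = r₁ − r₂: 4, -4, 0, 0, 0, 0, 0, 0
d²: 16, 16, 0, 0, 0, 0, 0, 0; Σd² = 32
ρ = 1 − 6·32/(8·63) = 1 − 192/504 = 0.619

0.619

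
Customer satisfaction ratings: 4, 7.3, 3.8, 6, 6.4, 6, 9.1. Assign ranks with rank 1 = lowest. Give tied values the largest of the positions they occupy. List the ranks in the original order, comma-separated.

2, 6, 1, 4, 5, 4, 7

Sorted (ascending): 3.8, 4, 6, 6, 6.4, 7.3, 9.1
The 2 values of 6 occupy positions 3–4 → each gets rank 4.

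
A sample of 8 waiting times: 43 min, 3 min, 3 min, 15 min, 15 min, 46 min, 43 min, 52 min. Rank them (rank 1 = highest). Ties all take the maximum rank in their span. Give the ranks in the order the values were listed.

4, 8, 8, 6, 6, 2, 4, 1

Sorted (descending): 52, 46, 43, 43, 15, 15, 3, 3
The 2 values of 43 occupy positions 3–4 → each gets rank 4.
The 2 values of 15 occupy positions 5–6 → each gets rank 6.
The 2 values of 3 occupy positions 7–8 → each gets rank 8.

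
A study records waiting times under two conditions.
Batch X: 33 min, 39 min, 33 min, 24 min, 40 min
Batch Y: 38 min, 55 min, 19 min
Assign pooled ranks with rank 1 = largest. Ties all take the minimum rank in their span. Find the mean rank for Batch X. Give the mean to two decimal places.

Sorted (descending): 55, 40, 39, 38, 33, 33, 24, 19
The 2 values of 33 occupy positions 5–6 → each gets rank 5.
Batch X values → pooled ranks: 33→5, 39→3, 33→5, 24→7, 40→2
Mean rank = (5 + 3 + 5 + 7 + 2) / 5 = 4.40

4.40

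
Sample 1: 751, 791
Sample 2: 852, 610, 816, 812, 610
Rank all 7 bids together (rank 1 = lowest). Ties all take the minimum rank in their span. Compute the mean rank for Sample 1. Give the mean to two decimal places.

Sorted (ascending): 610, 610, 751, 791, 812, 816, 852
The 2 values of 610 occupy positions 1–2 → each gets rank 1.
Sample 1 values → pooled ranks: 751→3, 791→4
Mean rank = (3 + 4) / 2 = 3.50

3.50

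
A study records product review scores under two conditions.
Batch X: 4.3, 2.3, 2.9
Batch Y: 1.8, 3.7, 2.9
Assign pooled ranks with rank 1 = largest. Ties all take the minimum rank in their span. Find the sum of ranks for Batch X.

Sorted (descending): 4.3, 3.7, 2.9, 2.9, 2.3, 1.8
The 2 values of 2.9 occupy positions 3–4 → each gets rank 3.
Batch X values → pooled ranks: 4.3→1, 2.3→5, 2.9→3
Rank sum = 1 + 5 + 3 = 9

9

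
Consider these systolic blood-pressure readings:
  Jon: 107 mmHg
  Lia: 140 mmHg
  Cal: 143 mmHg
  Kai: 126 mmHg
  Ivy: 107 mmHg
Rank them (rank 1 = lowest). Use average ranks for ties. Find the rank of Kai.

3

Sorted (ascending): 107, 107, 126, 140, 143
The 2 values of 107 occupy positions 1–2 → average rank (1+2)/2 = 1.5.
Kai has value 126 mmHg → rank 3.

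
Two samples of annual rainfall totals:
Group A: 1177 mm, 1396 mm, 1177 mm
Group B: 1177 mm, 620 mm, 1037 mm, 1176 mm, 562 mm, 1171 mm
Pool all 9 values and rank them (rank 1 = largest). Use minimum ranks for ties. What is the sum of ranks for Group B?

Sorted (descending): 1396, 1177, 1177, 1177, 1176, 1171, 1037, 620, 562
The 3 values of 1177 occupy positions 2–4 → each gets rank 2.
Group B values → pooled ranks: 1177→2, 620→8, 1037→7, 1176→5, 562→9, 1171→6
Rank sum = 2 + 8 + 7 + 5 + 9 + 6 = 37

37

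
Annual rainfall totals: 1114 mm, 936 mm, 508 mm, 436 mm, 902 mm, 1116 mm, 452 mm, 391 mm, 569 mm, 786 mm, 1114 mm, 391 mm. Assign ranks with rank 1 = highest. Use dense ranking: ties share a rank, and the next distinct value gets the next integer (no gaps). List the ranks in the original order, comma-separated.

Sorted (descending): 1116, 1114, 1114, 936, 902, 786, 569, 508, 452, 436, 391, 391
The 2 values of 1114 share dense rank 2.
The 2 values of 391 share dense rank 10.
Remaining distinct values take the next consecutive integers.

2, 3, 7, 9, 4, 1, 8, 10, 6, 5, 2, 10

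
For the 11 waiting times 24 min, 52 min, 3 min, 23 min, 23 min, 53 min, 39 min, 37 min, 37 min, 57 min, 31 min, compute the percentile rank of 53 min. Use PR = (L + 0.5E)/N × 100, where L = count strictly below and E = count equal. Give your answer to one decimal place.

N = 11.
Strictly below 53: 9. Equal to 53: 1.
PR = (9 + 0.5·1)/11 × 100 = 86.4

86.4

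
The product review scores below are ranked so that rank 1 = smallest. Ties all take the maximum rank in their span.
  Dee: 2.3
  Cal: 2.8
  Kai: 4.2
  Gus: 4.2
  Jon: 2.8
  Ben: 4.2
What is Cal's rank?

3

Sorted (ascending): 2.3, 2.8, 2.8, 4.2, 4.2, 4.2
The 2 values of 2.8 occupy positions 2–3 → each gets rank 3.
The 3 values of 4.2 occupy positions 4–6 → each gets rank 6.
Cal has value 2.8 → rank 3.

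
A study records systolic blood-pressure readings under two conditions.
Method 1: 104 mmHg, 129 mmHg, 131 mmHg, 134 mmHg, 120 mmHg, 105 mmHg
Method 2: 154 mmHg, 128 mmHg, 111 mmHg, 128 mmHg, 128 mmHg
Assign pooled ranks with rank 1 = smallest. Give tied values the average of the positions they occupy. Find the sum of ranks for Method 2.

Sorted (ascending): 104, 105, 111, 120, 128, 128, 128, 129, 131, 134, 154
The 3 values of 128 occupy positions 5–7 → average rank 6.
Method 2 values → pooled ranks: 154→11, 128→6, 111→3, 128→6, 128→6
Rank sum = 11 + 6 + 3 + 6 + 6 = 32

32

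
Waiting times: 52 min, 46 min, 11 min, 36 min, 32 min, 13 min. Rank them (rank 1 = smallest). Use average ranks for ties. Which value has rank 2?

13

Sorted (ascending): 11, 13, 32, 36, 46, 52
No ties — each value takes its position as its rank.
Rank 2 → value 13.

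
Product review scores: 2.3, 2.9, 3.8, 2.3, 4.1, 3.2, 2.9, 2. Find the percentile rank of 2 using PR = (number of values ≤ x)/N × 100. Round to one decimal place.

12.5

N = 8.
Strictly below 2: 0. Equal to 2: 1.
PR = 1/8 × 100 = 12.5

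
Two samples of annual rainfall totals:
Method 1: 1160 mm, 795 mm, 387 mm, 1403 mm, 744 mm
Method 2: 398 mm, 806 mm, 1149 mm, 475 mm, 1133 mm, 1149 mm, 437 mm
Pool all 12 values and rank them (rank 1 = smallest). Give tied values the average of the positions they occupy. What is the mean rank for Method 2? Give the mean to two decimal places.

6.14

Sorted (ascending): 387, 398, 437, 475, 744, 795, 806, 1133, 1149, 1149, 1160, 1403
The 2 values of 1149 occupy positions 9–10 → average rank (9+10)/2 = 9.5.
Method 2 values → pooled ranks: 398→2, 806→7, 1149→9.5, 475→4, 1133→8, 1149→9.5, 437→3
Mean rank = (2 + 7 + 9.5 + 4 + 8 + 9.5 + 3) / 7 = 6.14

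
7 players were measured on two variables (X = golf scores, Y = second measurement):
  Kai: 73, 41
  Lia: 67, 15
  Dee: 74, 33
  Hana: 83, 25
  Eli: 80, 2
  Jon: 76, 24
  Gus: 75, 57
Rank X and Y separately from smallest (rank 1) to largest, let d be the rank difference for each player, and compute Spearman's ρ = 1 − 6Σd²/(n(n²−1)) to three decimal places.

Ranks of variable 1: 2, 1, 3, 7, 6, 5, 4
Ranks of variable 2: 6, 2, 5, 4, 1, 3, 7
d = r₁ − r₂: -4, -1, -2, 3, 5, 2, -3
d²: 16, 1, 4, 9, 25, 4, 9; Σd² = 68
ρ = 1 − 6·68/(7·48) = 1 − 408/336 = -0.214

-0.214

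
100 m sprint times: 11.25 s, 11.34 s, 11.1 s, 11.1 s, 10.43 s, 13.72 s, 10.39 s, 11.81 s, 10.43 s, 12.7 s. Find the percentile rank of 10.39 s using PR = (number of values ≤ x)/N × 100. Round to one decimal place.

10.0

N = 10.
Strictly below 10.39: 0. Equal to 10.39: 1.
PR = 1/10 × 100 = 10.0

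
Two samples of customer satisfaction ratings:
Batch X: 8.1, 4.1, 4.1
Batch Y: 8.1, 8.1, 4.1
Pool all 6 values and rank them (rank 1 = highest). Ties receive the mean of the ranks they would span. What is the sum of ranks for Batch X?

12

Sorted (descending): 8.1, 8.1, 8.1, 4.1, 4.1, 4.1
The 3 values of 8.1 occupy positions 1–3 → average rank 2.
The 3 values of 4.1 occupy positions 4–6 → average rank 5.
Batch X values → pooled ranks: 8.1→2, 4.1→5, 4.1→5
Rank sum = 2 + 5 + 5 = 12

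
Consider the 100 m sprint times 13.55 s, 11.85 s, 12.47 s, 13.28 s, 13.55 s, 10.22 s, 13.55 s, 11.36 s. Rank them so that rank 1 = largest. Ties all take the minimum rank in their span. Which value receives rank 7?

11.36

Sorted (descending): 13.55, 13.55, 13.55, 13.28, 12.47, 11.85, 11.36, 10.22
The 3 values of 13.55 occupy positions 1–3 → each gets rank 1.
Rank 7 → value 11.36.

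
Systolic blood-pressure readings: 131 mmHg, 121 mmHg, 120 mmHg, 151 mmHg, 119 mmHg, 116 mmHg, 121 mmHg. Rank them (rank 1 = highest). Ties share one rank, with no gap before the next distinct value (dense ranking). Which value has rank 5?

119

Sorted (descending): 151, 131, 121, 121, 120, 119, 116
The 2 values of 121 share dense rank 3.
Remaining distinct values take the next consecutive integers.
Rank 5 → value 119.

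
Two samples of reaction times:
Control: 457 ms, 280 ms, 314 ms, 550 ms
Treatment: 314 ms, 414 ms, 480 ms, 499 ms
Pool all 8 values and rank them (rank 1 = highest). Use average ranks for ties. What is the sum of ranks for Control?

Sorted (descending): 550, 499, 480, 457, 414, 314, 314, 280
The 2 values of 314 occupy positions 6–7 → average rank (6+7)/2 = 6.5.
Control values → pooled ranks: 457→4, 280→8, 314→6.5, 550→1
Rank sum = 4 + 8 + 6.5 + 1 = 19.5

19.5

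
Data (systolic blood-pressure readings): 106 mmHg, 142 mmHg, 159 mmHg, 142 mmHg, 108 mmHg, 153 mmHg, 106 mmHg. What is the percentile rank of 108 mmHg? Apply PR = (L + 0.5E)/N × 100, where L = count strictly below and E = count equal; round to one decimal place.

35.7

N = 7.
Strictly below 108: 2. Equal to 108: 1.
PR = (2 + 0.5·1)/7 × 100 = 35.7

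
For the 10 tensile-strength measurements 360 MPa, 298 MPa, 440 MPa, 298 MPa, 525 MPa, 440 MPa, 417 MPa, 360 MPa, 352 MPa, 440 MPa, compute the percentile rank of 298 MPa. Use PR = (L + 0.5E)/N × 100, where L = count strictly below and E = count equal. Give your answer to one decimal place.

10.0

N = 10.
Strictly below 298: 0. Equal to 298: 2.
PR = (0 + 0.5·2)/10 × 100 = 10.0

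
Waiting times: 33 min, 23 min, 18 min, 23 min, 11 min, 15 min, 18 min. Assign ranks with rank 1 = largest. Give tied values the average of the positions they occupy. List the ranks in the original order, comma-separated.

Sorted (descending): 33, 23, 23, 18, 18, 15, 11
The 2 values of 23 occupy positions 2–3 → average rank (2+3)/2 = 2.5.
The 2 values of 18 occupy positions 4–5 → average rank (4+5)/2 = 4.5.

1, 2.5, 4.5, 2.5, 7, 6, 4.5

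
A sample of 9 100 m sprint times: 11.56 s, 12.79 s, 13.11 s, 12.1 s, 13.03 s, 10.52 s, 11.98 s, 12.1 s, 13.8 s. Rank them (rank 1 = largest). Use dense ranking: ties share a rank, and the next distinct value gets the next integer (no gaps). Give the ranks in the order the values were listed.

Sorted (descending): 13.8, 13.11, 13.03, 12.79, 12.1, 12.1, 11.98, 11.56, 10.52
The 2 values of 12.1 share dense rank 5.
Remaining distinct values take the next consecutive integers.

7, 4, 2, 5, 3, 8, 6, 5, 1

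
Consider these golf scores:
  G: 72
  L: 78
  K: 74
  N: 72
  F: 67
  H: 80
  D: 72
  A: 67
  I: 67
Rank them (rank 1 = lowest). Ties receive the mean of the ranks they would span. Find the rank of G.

Sorted (ascending): 67, 67, 67, 72, 72, 72, 74, 78, 80
The 3 values of 67 occupy positions 1–3 → average rank 2.
The 3 values of 72 occupy positions 4–6 → average rank 5.
G has value 72 → rank 5.

5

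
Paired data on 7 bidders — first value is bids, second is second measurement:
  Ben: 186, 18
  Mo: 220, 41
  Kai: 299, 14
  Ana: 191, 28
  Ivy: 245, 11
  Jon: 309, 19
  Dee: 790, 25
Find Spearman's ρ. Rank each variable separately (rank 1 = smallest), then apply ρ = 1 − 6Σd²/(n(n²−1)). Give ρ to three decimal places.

Ranks of variable 1: 1, 3, 5, 2, 4, 6, 7
Ranks of variable 2: 3, 7, 2, 6, 1, 4, 5
d = r₁ − r₂: -2, -4, 3, -4, 3, 2, 2
d²: 4, 16, 9, 16, 9, 4, 4; Σd² = 62
ρ = 1 − 6·62/(7·48) = 1 − 372/336 = -0.107

-0.107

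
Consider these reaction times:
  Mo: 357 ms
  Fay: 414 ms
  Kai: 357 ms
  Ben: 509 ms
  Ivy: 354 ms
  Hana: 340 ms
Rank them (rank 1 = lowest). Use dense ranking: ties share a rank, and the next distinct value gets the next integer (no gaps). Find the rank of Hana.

1

Sorted (ascending): 340, 354, 357, 357, 414, 509
The 2 values of 357 share dense rank 3.
Remaining distinct values take the next consecutive integers.
Hana has value 340 ms → rank 1.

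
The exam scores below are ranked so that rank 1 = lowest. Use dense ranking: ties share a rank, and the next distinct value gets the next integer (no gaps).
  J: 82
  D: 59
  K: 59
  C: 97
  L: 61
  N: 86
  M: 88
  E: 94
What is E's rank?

6

Sorted (ascending): 59, 59, 61, 82, 86, 88, 94, 97
The 2 values of 59 share dense rank 1.
Remaining distinct values take the next consecutive integers.
E has value 94 → rank 6.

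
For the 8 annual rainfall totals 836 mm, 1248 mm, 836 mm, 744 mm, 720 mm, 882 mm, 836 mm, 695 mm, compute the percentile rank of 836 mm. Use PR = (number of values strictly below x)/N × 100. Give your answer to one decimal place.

N = 8.
Strictly below 836: 3. Equal to 836: 3.
PR = 3/8 × 100 = 37.5

37.5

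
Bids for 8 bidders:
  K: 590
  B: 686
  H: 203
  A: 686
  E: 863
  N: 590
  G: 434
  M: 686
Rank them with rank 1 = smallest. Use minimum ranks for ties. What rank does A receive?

5

Sorted (ascending): 203, 434, 590, 590, 686, 686, 686, 863
The 2 values of 590 occupy positions 3–4 → each gets rank 3.
The 3 values of 686 occupy positions 5–7 → each gets rank 5.
A has value 686 → rank 5.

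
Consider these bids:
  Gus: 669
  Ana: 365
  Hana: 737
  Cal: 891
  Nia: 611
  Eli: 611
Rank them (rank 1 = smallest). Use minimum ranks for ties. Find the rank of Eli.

2

Sorted (ascending): 365, 611, 611, 669, 737, 891
The 2 values of 611 occupy positions 2–3 → each gets rank 2.
Eli has value 611 → rank 2.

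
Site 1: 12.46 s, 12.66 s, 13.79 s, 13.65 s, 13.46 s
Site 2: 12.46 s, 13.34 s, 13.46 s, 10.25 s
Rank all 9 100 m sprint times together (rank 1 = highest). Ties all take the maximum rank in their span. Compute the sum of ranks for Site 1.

Sorted (descending): 13.79, 13.65, 13.46, 13.46, 13.34, 12.66, 12.46, 12.46, 10.25
The 2 values of 13.46 occupy positions 3–4 → each gets rank 4.
The 2 values of 12.46 occupy positions 7–8 → each gets rank 8.
Site 1 values → pooled ranks: 12.46→8, 12.66→6, 13.79→1, 13.65→2, 13.46→4
Rank sum = 8 + 6 + 1 + 2 + 4 = 21

21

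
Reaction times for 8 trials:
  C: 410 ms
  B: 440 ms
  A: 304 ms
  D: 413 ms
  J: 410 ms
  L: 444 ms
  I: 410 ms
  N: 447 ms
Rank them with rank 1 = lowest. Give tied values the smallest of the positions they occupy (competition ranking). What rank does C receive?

2

Sorted (ascending): 304, 410, 410, 410, 413, 440, 444, 447
The 3 values of 410 occupy positions 2–4 → each gets rank 2.
C has value 410 ms → rank 2.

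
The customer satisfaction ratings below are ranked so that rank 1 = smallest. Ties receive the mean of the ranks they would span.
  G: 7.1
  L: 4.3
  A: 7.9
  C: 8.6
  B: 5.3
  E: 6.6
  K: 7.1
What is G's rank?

4.5

Sorted (ascending): 4.3, 5.3, 6.6, 7.1, 7.1, 7.9, 8.6
The 2 values of 7.1 occupy positions 4–5 → average rank (4+5)/2 = 4.5.
G has value 7.1 → rank 4.5.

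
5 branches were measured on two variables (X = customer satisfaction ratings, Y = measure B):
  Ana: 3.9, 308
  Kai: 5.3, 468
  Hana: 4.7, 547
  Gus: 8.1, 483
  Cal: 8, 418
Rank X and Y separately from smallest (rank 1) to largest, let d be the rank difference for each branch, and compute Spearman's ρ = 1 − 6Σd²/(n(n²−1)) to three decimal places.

0.300

Ranks of variable 1: 1, 3, 2, 5, 4
Ranks of variable 2: 1, 3, 5, 4, 2
d = r₁ − r₂: 0, 0, -3, 1, 2
d²: 0, 0, 9, 1, 4; Σd² = 14
ρ = 1 − 6·14/(5·24) = 1 − 84/120 = 0.300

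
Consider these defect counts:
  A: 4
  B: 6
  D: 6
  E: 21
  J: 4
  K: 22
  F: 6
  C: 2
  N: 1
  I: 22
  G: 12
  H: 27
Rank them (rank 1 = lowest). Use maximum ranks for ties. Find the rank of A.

4

Sorted (ascending): 1, 2, 4, 4, 6, 6, 6, 12, 21, 22, 22, 27
The 2 values of 4 occupy positions 3–4 → each gets rank 4.
The 3 values of 6 occupy positions 5–7 → each gets rank 7.
The 2 values of 22 occupy positions 10–11 → each gets rank 11.
A has value 4 → rank 4.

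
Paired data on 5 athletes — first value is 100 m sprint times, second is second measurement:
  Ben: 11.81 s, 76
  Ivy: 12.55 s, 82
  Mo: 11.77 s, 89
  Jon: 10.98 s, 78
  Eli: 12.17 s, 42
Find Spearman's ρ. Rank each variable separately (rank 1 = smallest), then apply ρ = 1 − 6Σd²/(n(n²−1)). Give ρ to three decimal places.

Ranks of variable 1: 3, 5, 2, 1, 4
Ranks of variable 2: 2, 4, 5, 3, 1
d = r₁ − r₂: 1, 1, -3, -2, 3
d²: 1, 1, 9, 4, 9; Σd² = 24
ρ = 1 − 6·24/(5·24) = 1 − 144/120 = -0.200

-0.200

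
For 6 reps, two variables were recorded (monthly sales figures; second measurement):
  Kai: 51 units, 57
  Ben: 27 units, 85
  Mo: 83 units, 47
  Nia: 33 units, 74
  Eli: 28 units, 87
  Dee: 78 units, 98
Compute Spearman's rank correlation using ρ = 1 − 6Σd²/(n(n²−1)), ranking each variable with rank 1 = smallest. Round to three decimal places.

Ranks of variable 1: 4, 1, 6, 3, 2, 5
Ranks of variable 2: 2, 4, 1, 3, 5, 6
d = r₁ − r₂: 2, -3, 5, 0, -3, -1
d²: 4, 9, 25, 0, 9, 1; Σd² = 48
ρ = 1 − 6·48/(6·35) = 1 − 288/210 = -0.371

-0.371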